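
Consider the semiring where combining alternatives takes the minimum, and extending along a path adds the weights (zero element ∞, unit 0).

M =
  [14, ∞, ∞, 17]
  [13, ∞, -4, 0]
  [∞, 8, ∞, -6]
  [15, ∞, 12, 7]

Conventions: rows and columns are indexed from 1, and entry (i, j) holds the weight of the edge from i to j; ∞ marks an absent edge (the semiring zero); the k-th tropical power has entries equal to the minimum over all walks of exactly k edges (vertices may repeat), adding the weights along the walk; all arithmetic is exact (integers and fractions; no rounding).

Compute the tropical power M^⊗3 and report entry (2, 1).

M^⊗2:
  [28, ∞, 29, 24]
  [15, 4, 12, -10]
  [9, ∞, 4, 1]
  [22, 20, 19, 6]
M^⊗3:
  [39, 37, 36, 23]
  [5, 20, 0, -3]
  [16, 12, 13, -2]
  [21, 27, 16, 13]
Key observation: the optimum is the walk 2->3->4->1, with weight (-4) + (-6) + 15 = 5.
Optimal value attained by: walk 2->3->4->1.
Answer: (M^⊗3)[2][1] = 5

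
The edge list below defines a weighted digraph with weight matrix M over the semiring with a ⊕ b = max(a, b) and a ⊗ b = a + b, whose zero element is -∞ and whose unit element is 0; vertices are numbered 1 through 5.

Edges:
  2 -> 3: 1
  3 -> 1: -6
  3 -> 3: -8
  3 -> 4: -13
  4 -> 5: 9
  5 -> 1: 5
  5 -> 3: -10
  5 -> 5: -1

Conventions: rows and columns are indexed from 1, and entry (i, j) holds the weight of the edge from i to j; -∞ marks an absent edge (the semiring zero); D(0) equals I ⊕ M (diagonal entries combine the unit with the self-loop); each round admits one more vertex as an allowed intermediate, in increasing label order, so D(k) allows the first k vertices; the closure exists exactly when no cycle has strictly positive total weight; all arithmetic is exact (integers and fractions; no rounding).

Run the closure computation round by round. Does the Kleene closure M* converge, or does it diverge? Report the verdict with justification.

D(0):
  [0, -∞, -∞, -∞, -∞]
  [-∞, 0, 1, -∞, -∞]
  [-6, -∞, 0, -13, -∞]
  [-∞, -∞, -∞, 0, 9]
  [5, -∞, -10, -∞, 0]
D(1):
  [0, -∞, -∞, -∞, -∞]
  [-∞, 0, 1, -∞, -∞]
  [-6, -∞, 0, -13, -∞]
  [-∞, -∞, -∞, 0, 9]
  [5, -∞, -10, -∞, 0]
D(2):
  [0, -∞, -∞, -∞, -∞]
  [-∞, 0, 1, -∞, -∞]
  [-6, -∞, 0, -13, -∞]
  [-∞, -∞, -∞, 0, 9]
  [5, -∞, -10, -∞, 0]
D(3):
  [0, -∞, -∞, -∞, -∞]
  [-5, 0, 1, -12, -∞]
  [-6, -∞, 0, -13, -∞]
  [-∞, -∞, -∞, 0, 9]
  [5, -∞, -10, -23, 0]
D(4):
  [0, -∞, -∞, -∞, -∞]
  [-5, 0, 1, -12, -3]
  [-6, -∞, 0, -13, -4]
  [-∞, -∞, -∞, 0, 9]
  [5, -∞, -10, -23, 0]
D(5):
  [0, -∞, -∞, -∞, -∞]
  [2, 0, 1, -12, -3]
  [1, -∞, 0, -13, -4]
  [14, -∞, -1, 0, 9]
  [5, -∞, -10, -23, 0]
Key observation: every diagonal entry stays at the unit through all rounds, so no improving cycle exists.
Answer: CONVERGES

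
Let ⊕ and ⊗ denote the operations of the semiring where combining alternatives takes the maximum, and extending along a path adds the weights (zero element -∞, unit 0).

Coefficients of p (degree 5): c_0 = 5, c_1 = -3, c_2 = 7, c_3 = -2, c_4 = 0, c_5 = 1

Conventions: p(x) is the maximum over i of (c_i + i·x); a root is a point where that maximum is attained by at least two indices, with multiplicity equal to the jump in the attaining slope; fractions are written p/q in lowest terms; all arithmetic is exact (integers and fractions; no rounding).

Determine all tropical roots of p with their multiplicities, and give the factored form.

hull edge (i=0, c=5) to (i=2, c=7): slope 1, span 2
hull edge (i=2, c=7) to (i=5, c=1): slope -2, span 3
Factored form: p(x) = 1 ⊗ (x ⊕ (-1)) ⊗ (x ⊕ (-1)) ⊗ (x ⊕ 2) ⊗ (x ⊕ 2) ⊗ (x ⊕ 2)
Answer: roots = -1 (mult 2), 2 (mult 3)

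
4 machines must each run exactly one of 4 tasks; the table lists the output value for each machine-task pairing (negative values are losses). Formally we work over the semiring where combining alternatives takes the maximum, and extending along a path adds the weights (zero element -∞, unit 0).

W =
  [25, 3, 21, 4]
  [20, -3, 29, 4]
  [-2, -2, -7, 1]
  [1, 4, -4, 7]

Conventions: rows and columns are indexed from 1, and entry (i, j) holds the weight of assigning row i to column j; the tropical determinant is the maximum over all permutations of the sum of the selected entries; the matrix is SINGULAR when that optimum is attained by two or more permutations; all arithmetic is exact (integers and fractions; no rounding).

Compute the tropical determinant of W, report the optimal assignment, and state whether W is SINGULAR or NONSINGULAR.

σ = (1, 2, 3, 4): 25 + (-3) + (-7) + 7 = 22
σ = (1, 2, 4, 3): 25 + (-3) + 1 + (-4) = 19
σ = (1, 3, 2, 4): 25 + 29 + (-2) + 7 = 59
σ = (1, 3, 4, 2): 25 + 29 + 1 + 4 = 59
σ = (1, 4, 2, 3): 25 + 4 + (-2) + (-4) = 23
σ = (1, 4, 3, 2): 25 + 4 + (-7) + 4 = 26
σ = (2, 1, 3, 4): 3 + 20 + (-7) + 7 = 23
σ = (2, 1, 4, 3): 3 + 20 + 1 + (-4) = 20
σ = (2, 3, 1, 4): 3 + 29 + (-2) + 7 = 37
σ = (2, 3, 4, 1): 3 + 29 + 1 + 1 = 34
σ = (2, 4, 1, 3): 3 + 4 + (-2) + (-4) = 1
σ = (2, 4, 3, 1): 3 + 4 + (-7) + 1 = 1
σ = (3, 1, 2, 4): 21 + 20 + (-2) + 7 = 46
σ = (3, 1, 4, 2): 21 + 20 + 1 + 4 = 46
σ = (3, 2, 1, 4): 21 + (-3) + (-2) + 7 = 23
σ = (3, 2, 4, 1): 21 + (-3) + 1 + 1 = 20
σ = (3, 4, 1, 2): 21 + 4 + (-2) + 4 = 27
σ = (3, 4, 2, 1): 21 + 4 + (-2) + 1 = 24
σ = (4, 1, 2, 3): 4 + 20 + (-2) + (-4) = 18
σ = (4, 1, 3, 2): 4 + 20 + (-7) + 4 = 21
σ = (4, 2, 1, 3): 4 + (-3) + (-2) + (-4) = -5
σ = (4, 2, 3, 1): 4 + (-3) + (-7) + 1 = -5
σ = (4, 3, 1, 2): 4 + 29 + (-2) + 4 = 35
σ = (4, 3, 2, 1): 4 + 29 + (-2) + 1 = 32
Optimal value attained by: σ = (1, 3, 2, 4).
Answer: det⊕(W) = 59; verdict: SINGULAR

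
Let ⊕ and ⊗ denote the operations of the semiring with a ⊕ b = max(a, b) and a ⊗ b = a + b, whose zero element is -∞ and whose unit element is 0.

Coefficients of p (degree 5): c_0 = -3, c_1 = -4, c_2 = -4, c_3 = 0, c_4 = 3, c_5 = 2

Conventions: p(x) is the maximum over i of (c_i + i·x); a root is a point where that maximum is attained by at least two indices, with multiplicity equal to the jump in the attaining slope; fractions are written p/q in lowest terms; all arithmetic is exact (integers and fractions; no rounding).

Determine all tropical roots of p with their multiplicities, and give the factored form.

hull edge (i=0, c=-3) to (i=4, c=3): slope 3/2, span 4
hull edge (i=4, c=3) to (i=5, c=2): slope -1, span 1
Factored form: p(x) = 2 ⊗ (x ⊕ (-3/2)) ⊗ (x ⊕ (-3/2)) ⊗ (x ⊕ (-3/2)) ⊗ (x ⊕ (-3/2)) ⊗ (x ⊕ 1)
Answer: roots = -3/2 (mult 4), 1 (mult 1)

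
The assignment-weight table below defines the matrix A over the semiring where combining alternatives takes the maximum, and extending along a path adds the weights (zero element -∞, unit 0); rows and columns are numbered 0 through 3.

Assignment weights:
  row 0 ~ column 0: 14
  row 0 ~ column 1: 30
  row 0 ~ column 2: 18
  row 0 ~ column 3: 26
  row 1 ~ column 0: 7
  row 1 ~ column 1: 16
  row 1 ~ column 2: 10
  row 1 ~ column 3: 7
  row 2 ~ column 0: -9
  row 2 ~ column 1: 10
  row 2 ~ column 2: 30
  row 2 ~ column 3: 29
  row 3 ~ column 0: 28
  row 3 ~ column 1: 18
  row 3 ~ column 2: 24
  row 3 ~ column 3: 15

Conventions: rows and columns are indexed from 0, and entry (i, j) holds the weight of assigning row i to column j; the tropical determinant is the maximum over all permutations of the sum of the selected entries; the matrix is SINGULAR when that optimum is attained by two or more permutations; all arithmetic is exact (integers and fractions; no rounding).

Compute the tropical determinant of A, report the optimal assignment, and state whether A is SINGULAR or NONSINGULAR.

σ = (0, 1, 2, 3): 14 + 16 + 30 + 15 = 75
σ = (0, 1, 3, 2): 14 + 16 + 29 + 24 = 83
σ = (0, 2, 1, 3): 14 + 10 + 10 + 15 = 49
σ = (0, 2, 3, 1): 14 + 10 + 29 + 18 = 71
σ = (0, 3, 1, 2): 14 + 7 + 10 + 24 = 55
σ = (0, 3, 2, 1): 14 + 7 + 30 + 18 = 69
σ = (1, 0, 2, 3): 30 + 7 + 30 + 15 = 82
σ = (1, 0, 3, 2): 30 + 7 + 29 + 24 = 90
σ = (1, 2, 0, 3): 30 + 10 + (-9) + 15 = 46
σ = (1, 2, 3, 0): 30 + 10 + 29 + 28 = 97
σ = (1, 3, 0, 2): 30 + 7 + (-9) + 24 = 52
σ = (1, 3, 2, 0): 30 + 7 + 30 + 28 = 95
σ = (2, 0, 1, 3): 18 + 7 + 10 + 15 = 50
σ = (2, 0, 3, 1): 18 + 7 + 29 + 18 = 72
σ = (2, 1, 0, 3): 18 + 16 + (-9) + 15 = 40
σ = (2, 1, 3, 0): 18 + 16 + 29 + 28 = 91
σ = (2, 3, 0, 1): 18 + 7 + (-9) + 18 = 34
σ = (2, 3, 1, 0): 18 + 7 + 10 + 28 = 63
σ = (3, 0, 1, 2): 26 + 7 + 10 + 24 = 67
σ = (3, 0, 2, 1): 26 + 7 + 30 + 18 = 81
σ = (3, 1, 0, 2): 26 + 16 + (-9) + 24 = 57
σ = (3, 1, 2, 0): 26 + 16 + 30 + 28 = 100
σ = (3, 2, 0, 1): 26 + 10 + (-9) + 18 = 45
σ = (3, 2, 1, 0): 26 + 10 + 10 + 28 = 74
Optimal value attained by: σ = (3, 1, 2, 0).
Answer: det⊕(A) = 100; verdict: NONSINGULAR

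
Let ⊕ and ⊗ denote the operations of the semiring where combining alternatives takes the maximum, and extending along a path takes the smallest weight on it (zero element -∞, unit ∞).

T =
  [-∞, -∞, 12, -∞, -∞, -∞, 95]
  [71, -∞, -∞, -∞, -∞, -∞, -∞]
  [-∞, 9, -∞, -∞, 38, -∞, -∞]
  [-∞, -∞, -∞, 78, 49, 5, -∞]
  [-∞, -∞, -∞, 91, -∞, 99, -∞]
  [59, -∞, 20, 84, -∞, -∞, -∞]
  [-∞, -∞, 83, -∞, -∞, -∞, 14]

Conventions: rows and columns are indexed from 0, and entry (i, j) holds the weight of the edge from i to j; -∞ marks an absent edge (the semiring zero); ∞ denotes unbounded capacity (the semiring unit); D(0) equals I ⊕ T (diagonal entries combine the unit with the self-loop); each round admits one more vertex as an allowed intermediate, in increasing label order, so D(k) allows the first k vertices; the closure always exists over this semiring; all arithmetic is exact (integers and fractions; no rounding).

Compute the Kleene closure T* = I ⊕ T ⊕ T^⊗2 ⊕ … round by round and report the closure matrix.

D(0):
  [∞, -∞, 12, -∞, -∞, -∞, 95]
  [71, ∞, -∞, -∞, -∞, -∞, -∞]
  [-∞, 9, ∞, -∞, 38, -∞, -∞]
  [-∞, -∞, -∞, ∞, 49, 5, -∞]
  [-∞, -∞, -∞, 91, ∞, 99, -∞]
  [59, -∞, 20, 84, -∞, ∞, -∞]
  [-∞, -∞, 83, -∞, -∞, -∞, ∞]
D(1):
  [∞, -∞, 12, -∞, -∞, -∞, 95]
  [71, ∞, 12, -∞, -∞, -∞, 71]
  [-∞, 9, ∞, -∞, 38, -∞, -∞]
  [-∞, -∞, -∞, ∞, 49, 5, -∞]
  [-∞, -∞, -∞, 91, ∞, 99, -∞]
  [59, -∞, 20, 84, -∞, ∞, 59]
  [-∞, -∞, 83, -∞, -∞, -∞, ∞]
D(2):
  [∞, -∞, 12, -∞, -∞, -∞, 95]
  [71, ∞, 12, -∞, -∞, -∞, 71]
  [9, 9, ∞, -∞, 38, -∞, 9]
  [-∞, -∞, -∞, ∞, 49, 5, -∞]
  [-∞, -∞, -∞, 91, ∞, 99, -∞]
  [59, -∞, 20, 84, -∞, ∞, 59]
  [-∞, -∞, 83, -∞, -∞, -∞, ∞]
D(3):
  [∞, 9, 12, -∞, 12, -∞, 95]
  [71, ∞, 12, -∞, 12, -∞, 71]
  [9, 9, ∞, -∞, 38, -∞, 9]
  [-∞, -∞, -∞, ∞, 49, 5, -∞]
  [-∞, -∞, -∞, 91, ∞, 99, -∞]
  [59, 9, 20, 84, 20, ∞, 59]
  [9, 9, 83, -∞, 38, -∞, ∞]
D(4):
  [∞, 9, 12, -∞, 12, -∞, 95]
  [71, ∞, 12, -∞, 12, -∞, 71]
  [9, 9, ∞, -∞, 38, -∞, 9]
  [-∞, -∞, -∞, ∞, 49, 5, -∞]
  [-∞, -∞, -∞, 91, ∞, 99, -∞]
  [59, 9, 20, 84, 49, ∞, 59]
  [9, 9, 83, -∞, 38, -∞, ∞]
D(5):
  [∞, 9, 12, 12, 12, 12, 95]
  [71, ∞, 12, 12, 12, 12, 71]
  [9, 9, ∞, 38, 38, 38, 9]
  [-∞, -∞, -∞, ∞, 49, 49, -∞]
  [-∞, -∞, -∞, 91, ∞, 99, -∞]
  [59, 9, 20, 84, 49, ∞, 59]
  [9, 9, 83, 38, 38, 38, ∞]
D(6):
  [∞, 9, 12, 12, 12, 12, 95]
  [71, ∞, 12, 12, 12, 12, 71]
  [38, 9, ∞, 38, 38, 38, 38]
  [49, 9, 20, ∞, 49, 49, 49]
  [59, 9, 20, 91, ∞, 99, 59]
  [59, 9, 20, 84, 49, ∞, 59]
  [38, 9, 83, 38, 38, 38, ∞]
D(7):
  [∞, 9, 83, 38, 38, 38, 95]
  [71, ∞, 71, 38, 38, 38, 71]
  [38, 9, ∞, 38, 38, 38, 38]
  [49, 9, 49, ∞, 49, 49, 49]
  [59, 9, 59, 91, ∞, 99, 59]
  [59, 9, 59, 84, 49, ∞, 59]
  [38, 9, 83, 38, 38, 38, ∞]
Answer: T* = [[∞, 9, 83, 38, 38, 38, 95], [71, ∞, 71, 38, 38, 38, 71], [38, 9, ∞, 38, 38, 38, 38], [49, 9, 49, ∞, 49, 49, 49], [59, 9, 59, 91, ∞, 99, 59], [59, 9, 59, 84, 49, ∞, 59], [38, 9, 83, 38, 38, 38, ∞]]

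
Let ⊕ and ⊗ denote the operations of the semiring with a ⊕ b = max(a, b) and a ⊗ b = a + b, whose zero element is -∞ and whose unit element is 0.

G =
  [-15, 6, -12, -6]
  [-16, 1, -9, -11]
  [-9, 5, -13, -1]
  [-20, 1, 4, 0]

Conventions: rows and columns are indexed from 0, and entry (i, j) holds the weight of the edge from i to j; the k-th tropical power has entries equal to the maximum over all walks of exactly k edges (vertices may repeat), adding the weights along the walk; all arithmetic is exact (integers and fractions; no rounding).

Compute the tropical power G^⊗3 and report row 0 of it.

G^⊗2:
  [-10, 7, -2, -5]
  [-15, 2, -7, -10]
  [-11, 6, 3, -1]
  [-5, 9, 4, 3]
G^⊗3:
  [-9, 8, -1, -3]
  [-14, 3, -6, -8]
  [-6, 8, 3, 2]
  [-5, 10, 7, 3]
Answer: row 0 of G^⊗3 = [-9, 8, -1, -3]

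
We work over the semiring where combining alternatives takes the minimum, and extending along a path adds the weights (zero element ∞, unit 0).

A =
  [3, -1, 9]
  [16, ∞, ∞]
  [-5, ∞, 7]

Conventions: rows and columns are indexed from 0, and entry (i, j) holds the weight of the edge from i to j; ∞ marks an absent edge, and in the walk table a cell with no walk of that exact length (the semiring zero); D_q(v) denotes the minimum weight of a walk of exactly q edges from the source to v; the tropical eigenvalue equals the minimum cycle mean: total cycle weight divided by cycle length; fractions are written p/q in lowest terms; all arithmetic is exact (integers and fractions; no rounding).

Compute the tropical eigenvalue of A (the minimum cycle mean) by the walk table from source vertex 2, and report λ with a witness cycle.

q=0: [∞, ∞, 0]
q=1: [-5, ∞, 7]
q=2: [-2, -6, 4]
q=3: [-1, -3, 7]
Optimal cycle mean attained by: cycle 0->2->0, total 9 + (-5), length 2.
Answer: λ = 2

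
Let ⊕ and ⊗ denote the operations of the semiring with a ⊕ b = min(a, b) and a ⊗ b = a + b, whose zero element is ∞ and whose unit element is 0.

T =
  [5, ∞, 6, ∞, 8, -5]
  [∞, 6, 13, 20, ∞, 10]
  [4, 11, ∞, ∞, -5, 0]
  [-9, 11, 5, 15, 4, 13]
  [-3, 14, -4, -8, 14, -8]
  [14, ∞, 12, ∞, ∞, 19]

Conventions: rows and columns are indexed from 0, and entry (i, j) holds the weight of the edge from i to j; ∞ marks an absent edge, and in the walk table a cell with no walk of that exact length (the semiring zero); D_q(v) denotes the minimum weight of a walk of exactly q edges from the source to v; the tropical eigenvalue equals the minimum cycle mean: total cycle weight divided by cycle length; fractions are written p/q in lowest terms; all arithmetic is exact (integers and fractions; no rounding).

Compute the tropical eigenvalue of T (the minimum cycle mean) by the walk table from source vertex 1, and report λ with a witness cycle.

q=0: [∞, 0, ∞, ∞, ∞, ∞]
q=1: [∞, 6, 13, 20, ∞, 10]
q=2: [11, 12, 19, 26, 8, 13]
q=3: [5, 18, 4, 0, 14, 0]
q=4: [-9, 11, 5, 6, -1, 0]
q=5: [-4, 13, -5, -9, -1, -14]
q=6: [-18, 2, -5, -9, -10, -9]
Optimal cycle mean attained by: cycle 2->4->2, total (-5) + (-4), length 2.
Answer: λ = -9/2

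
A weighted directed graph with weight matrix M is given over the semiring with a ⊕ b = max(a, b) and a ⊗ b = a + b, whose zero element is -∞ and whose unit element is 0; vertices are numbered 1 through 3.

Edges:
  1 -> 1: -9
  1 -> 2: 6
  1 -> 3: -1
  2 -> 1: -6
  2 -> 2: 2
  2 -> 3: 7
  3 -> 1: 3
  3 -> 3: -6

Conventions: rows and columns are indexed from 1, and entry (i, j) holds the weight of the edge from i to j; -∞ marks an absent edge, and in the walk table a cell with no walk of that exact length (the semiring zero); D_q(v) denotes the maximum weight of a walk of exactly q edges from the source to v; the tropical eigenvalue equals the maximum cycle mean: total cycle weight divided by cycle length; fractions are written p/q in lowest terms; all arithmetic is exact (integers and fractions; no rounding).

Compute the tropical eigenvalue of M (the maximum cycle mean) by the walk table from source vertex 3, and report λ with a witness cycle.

q=0: [-∞, -∞, 0]
q=1: [3, -∞, -6]
q=2: [-3, 9, 2]
q=3: [5, 11, 16]
Optimal cycle mean attained by: cycle 1->2->3->1, total 6 + 7 + 3, length 3.
Answer: λ = 16/3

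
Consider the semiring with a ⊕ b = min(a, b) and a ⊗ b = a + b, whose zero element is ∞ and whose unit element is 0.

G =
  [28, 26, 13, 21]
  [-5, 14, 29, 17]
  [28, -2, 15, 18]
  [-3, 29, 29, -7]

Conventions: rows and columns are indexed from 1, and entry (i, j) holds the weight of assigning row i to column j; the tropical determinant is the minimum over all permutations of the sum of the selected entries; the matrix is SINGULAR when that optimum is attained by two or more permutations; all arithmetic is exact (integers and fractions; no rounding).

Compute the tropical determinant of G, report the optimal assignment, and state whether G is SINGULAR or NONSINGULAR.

σ = (1, 2, 3, 4): 28 + 14 + 15 + (-7) = 50
σ = (1, 2, 4, 3): 28 + 14 + 18 + 29 = 89
σ = (1, 3, 2, 4): 28 + 29 + (-2) + (-7) = 48
σ = (1, 3, 4, 2): 28 + 29 + 18 + 29 = 104
σ = (1, 4, 2, 3): 28 + 17 + (-2) + 29 = 72
σ = (1, 4, 3, 2): 28 + 17 + 15 + 29 = 89
σ = (2, 1, 3, 4): 26 + (-5) + 15 + (-7) = 29
σ = (2, 1, 4, 3): 26 + (-5) + 18 + 29 = 68
σ = (2, 3, 1, 4): 26 + 29 + 28 + (-7) = 76
σ = (2, 3, 4, 1): 26 + 29 + 18 + (-3) = 70
σ = (2, 4, 1, 3): 26 + 17 + 28 + 29 = 100
σ = (2, 4, 3, 1): 26 + 17 + 15 + (-3) = 55
σ = (3, 1, 2, 4): 13 + (-5) + (-2) + (-7) = -1
σ = (3, 1, 4, 2): 13 + (-5) + 18 + 29 = 55
σ = (3, 2, 1, 4): 13 + 14 + 28 + (-7) = 48
σ = (3, 2, 4, 1): 13 + 14 + 18 + (-3) = 42
σ = (3, 4, 1, 2): 13 + 17 + 28 + 29 = 87
σ = (3, 4, 2, 1): 13 + 17 + (-2) + (-3) = 25
σ = (4, 1, 2, 3): 21 + (-5) + (-2) + 29 = 43
σ = (4, 1, 3, 2): 21 + (-5) + 15 + 29 = 60
σ = (4, 2, 1, 3): 21 + 14 + 28 + 29 = 92
σ = (4, 2, 3, 1): 21 + 14 + 15 + (-3) = 47
σ = (4, 3, 1, 2): 21 + 29 + 28 + 29 = 107
σ = (4, 3, 2, 1): 21 + 29 + (-2) + (-3) = 45
Optimal value attained by: σ = (3, 1, 2, 4).
Answer: det⊕(G) = -1; verdict: NONSINGULAR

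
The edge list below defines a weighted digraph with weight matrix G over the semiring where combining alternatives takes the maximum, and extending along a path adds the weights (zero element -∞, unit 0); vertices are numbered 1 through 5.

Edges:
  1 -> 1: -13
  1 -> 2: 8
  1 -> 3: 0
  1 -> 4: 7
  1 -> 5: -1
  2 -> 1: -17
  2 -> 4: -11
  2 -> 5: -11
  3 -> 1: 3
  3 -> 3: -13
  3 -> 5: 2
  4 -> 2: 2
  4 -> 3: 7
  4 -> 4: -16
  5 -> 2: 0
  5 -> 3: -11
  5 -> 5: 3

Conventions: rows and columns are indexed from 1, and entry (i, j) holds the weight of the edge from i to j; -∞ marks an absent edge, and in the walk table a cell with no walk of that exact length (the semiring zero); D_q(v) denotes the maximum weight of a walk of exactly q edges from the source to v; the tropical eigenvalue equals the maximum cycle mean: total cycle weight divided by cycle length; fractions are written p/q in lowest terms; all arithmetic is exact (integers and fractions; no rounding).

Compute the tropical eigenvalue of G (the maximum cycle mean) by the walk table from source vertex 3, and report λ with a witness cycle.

q=0: [-∞, -∞, 0, -∞, -∞]
q=1: [3, -∞, -13, -∞, 2]
q=2: [-10, 11, 3, 10, 5]
q=3: [6, 12, 17, 0, 8]
q=4: [20, 14, 7, 13, 19]
q=5: [10, 28, 20, 27, 22]
Optimal cycle mean attained by: cycle 1->4->3->1, total 7 + 7 + 3, length 3.
Answer: λ = 17/3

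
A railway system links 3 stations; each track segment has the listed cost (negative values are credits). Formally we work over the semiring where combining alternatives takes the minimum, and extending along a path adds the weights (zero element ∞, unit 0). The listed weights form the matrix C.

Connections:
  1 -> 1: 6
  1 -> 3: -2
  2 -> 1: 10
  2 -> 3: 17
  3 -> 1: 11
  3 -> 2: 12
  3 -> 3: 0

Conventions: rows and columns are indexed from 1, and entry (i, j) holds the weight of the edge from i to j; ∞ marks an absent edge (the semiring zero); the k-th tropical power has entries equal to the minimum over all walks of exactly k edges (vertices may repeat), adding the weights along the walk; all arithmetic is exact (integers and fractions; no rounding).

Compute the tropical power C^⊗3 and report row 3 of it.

C^⊗2:
  [9, 10, -2]
  [16, 29, 8]
  [11, 12, 0]
C^⊗3:
  [9, 10, -2]
  [19, 20, 8]
  [11, 12, 0]
Answer: row 3 of C^⊗3 = [11, 12, 0]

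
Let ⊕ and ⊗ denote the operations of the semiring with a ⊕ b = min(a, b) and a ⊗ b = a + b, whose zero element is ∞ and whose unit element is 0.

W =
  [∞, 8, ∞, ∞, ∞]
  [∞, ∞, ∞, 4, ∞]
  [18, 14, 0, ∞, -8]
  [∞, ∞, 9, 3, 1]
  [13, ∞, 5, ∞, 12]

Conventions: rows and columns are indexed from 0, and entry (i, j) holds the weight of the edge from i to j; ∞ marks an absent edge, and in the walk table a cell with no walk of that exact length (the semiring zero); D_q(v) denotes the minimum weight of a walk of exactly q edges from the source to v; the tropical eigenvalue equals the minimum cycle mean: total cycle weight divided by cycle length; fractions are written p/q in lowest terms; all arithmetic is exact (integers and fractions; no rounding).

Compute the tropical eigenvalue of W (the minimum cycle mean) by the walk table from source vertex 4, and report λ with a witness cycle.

q=0: [∞, ∞, ∞, ∞, 0]
q=1: [13, ∞, 5, ∞, 12]
q=2: [23, 19, 5, ∞, -3]
q=3: [10, 19, 2, 23, -3]
q=4: [10, 16, 2, 23, -6]
q=5: [7, 16, -1, 20, -6]
Optimal cycle mean attained by: cycle 2->4->2, total (-8) + 5, length 2.
Answer: λ = -3/2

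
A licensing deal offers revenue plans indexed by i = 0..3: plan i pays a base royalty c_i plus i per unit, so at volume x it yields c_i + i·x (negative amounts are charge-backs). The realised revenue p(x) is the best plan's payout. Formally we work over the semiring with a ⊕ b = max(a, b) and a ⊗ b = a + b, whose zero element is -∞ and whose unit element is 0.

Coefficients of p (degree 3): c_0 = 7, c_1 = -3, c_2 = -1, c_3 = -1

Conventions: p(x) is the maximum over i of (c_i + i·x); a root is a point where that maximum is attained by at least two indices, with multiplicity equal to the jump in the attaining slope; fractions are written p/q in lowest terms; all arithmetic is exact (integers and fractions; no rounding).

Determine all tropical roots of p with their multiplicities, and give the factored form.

hull edge (i=0, c=7) to (i=3, c=-1): slope -8/3, span 3
Factored form: p(x) = -1 ⊗ (x ⊕ 8/3) ⊗ (x ⊕ 8/3) ⊗ (x ⊕ 8/3)
Answer: roots = 8/3 (mult 3)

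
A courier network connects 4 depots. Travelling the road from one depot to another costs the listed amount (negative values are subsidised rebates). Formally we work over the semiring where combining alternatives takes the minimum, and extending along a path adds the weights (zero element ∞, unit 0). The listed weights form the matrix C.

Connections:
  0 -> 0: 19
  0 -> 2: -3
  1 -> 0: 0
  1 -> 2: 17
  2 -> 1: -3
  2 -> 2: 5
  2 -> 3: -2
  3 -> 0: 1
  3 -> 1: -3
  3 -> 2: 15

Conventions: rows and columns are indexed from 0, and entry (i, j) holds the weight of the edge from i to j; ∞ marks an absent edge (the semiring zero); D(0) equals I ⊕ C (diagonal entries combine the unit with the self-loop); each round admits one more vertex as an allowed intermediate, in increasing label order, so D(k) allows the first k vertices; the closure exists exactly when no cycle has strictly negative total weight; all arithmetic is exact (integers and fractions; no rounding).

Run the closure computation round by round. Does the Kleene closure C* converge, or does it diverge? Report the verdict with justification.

D(0):
  [0, ∞, -3, ∞]
  [0, 0, 17, ∞]
  [∞, -3, 0, -2]
  [1, -3, 15, 0]
D(1):
  [0, ∞, -3, ∞]
  [0, 0, -3, ∞]
  [∞, -3, 0, -2]
  [1, -3, -2, 0]
Detection: at round 2, diagonal entry (2, 2) turns strictly negative.
Key observation: the cycle 2->1->0->2 has total weight (-3) + 0 + (-3), which is strictly negative.
Answer: DIVERGES — negative cycle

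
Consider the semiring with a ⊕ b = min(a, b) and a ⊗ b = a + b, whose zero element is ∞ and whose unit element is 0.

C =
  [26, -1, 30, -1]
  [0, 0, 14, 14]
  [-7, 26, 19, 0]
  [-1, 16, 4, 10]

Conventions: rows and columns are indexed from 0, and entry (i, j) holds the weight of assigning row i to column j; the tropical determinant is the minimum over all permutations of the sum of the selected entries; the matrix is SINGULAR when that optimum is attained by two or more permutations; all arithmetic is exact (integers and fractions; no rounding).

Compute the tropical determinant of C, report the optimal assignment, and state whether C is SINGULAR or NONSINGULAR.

σ = (0, 1, 2, 3): 26 + 0 + 19 + 10 = 55
σ = (0, 1, 3, 2): 26 + 0 + 0 + 4 = 30
σ = (0, 2, 1, 3): 26 + 14 + 26 + 10 = 76
σ = (0, 2, 3, 1): 26 + 14 + 0 + 16 = 56
σ = (0, 3, 1, 2): 26 + 14 + 26 + 4 = 70
σ = (0, 3, 2, 1): 26 + 14 + 19 + 16 = 75
σ = (1, 0, 2, 3): (-1) + 0 + 19 + 10 = 28
σ = (1, 0, 3, 2): (-1) + 0 + 0 + 4 = 3
σ = (1, 2, 0, 3): (-1) + 14 + (-7) + 10 = 16
σ = (1, 2, 3, 0): (-1) + 14 + 0 + (-1) = 12
σ = (1, 3, 0, 2): (-1) + 14 + (-7) + 4 = 10
σ = (1, 3, 2, 0): (-1) + 14 + 19 + (-1) = 31
σ = (2, 0, 1, 3): 30 + 0 + 26 + 10 = 66
σ = (2, 0, 3, 1): 30 + 0 + 0 + 16 = 46
σ = (2, 1, 0, 3): 30 + 0 + (-7) + 10 = 33
σ = (2, 1, 3, 0): 30 + 0 + 0 + (-1) = 29
σ = (2, 3, 0, 1): 30 + 14 + (-7) + 16 = 53
σ = (2, 3, 1, 0): 30 + 14 + 26 + (-1) = 69
σ = (3, 0, 1, 2): (-1) + 0 + 26 + 4 = 29
σ = (3, 0, 2, 1): (-1) + 0 + 19 + 16 = 34
σ = (3, 1, 0, 2): (-1) + 0 + (-7) + 4 = -4
σ = (3, 1, 2, 0): (-1) + 0 + 19 + (-1) = 17
σ = (3, 2, 0, 1): (-1) + 14 + (-7) + 16 = 22
σ = (3, 2, 1, 0): (-1) + 14 + 26 + (-1) = 38
Optimal value attained by: σ = (3, 1, 0, 2).
Answer: det⊕(C) = -4; verdict: NONSINGULAR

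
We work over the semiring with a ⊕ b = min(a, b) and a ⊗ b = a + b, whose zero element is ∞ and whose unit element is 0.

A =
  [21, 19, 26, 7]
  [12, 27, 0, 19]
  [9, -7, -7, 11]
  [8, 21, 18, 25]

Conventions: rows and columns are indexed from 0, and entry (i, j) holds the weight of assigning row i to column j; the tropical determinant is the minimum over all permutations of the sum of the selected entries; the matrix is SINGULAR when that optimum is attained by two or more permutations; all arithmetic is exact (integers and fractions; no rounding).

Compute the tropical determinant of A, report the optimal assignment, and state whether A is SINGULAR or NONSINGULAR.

σ = (0, 1, 2, 3): 21 + 27 + (-7) + 25 = 66
σ = (0, 1, 3, 2): 21 + 27 + 11 + 18 = 77
σ = (0, 2, 1, 3): 21 + 0 + (-7) + 25 = 39
σ = (0, 2, 3, 1): 21 + 0 + 11 + 21 = 53
σ = (0, 3, 1, 2): 21 + 19 + (-7) + 18 = 51
σ = (0, 3, 2, 1): 21 + 19 + (-7) + 21 = 54
σ = (1, 0, 2, 3): 19 + 12 + (-7) + 25 = 49
σ = (1, 0, 3, 2): 19 + 12 + 11 + 18 = 60
σ = (1, 2, 0, 3): 19 + 0 + 9 + 25 = 53
σ = (1, 2, 3, 0): 19 + 0 + 11 + 8 = 38
σ = (1, 3, 0, 2): 19 + 19 + 9 + 18 = 65
σ = (1, 3, 2, 0): 19 + 19 + (-7) + 8 = 39
σ = (2, 0, 1, 3): 26 + 12 + (-7) + 25 = 56
σ = (2, 0, 3, 1): 26 + 12 + 11 + 21 = 70
σ = (2, 1, 0, 3): 26 + 27 + 9 + 25 = 87
σ = (2, 1, 3, 0): 26 + 27 + 11 + 8 = 72
σ = (2, 3, 0, 1): 26 + 19 + 9 + 21 = 75
σ = (2, 3, 1, 0): 26 + 19 + (-7) + 8 = 46
σ = (3, 0, 1, 2): 7 + 12 + (-7) + 18 = 30
σ = (3, 0, 2, 1): 7 + 12 + (-7) + 21 = 33
σ = (3, 1, 0, 2): 7 + 27 + 9 + 18 = 61
σ = (3, 1, 2, 0): 7 + 27 + (-7) + 8 = 35
σ = (3, 2, 0, 1): 7 + 0 + 9 + 21 = 37
σ = (3, 2, 1, 0): 7 + 0 + (-7) + 8 = 8
Optimal value attained by: σ = (3, 2, 1, 0).
Answer: det⊕(A) = 8; verdict: NONSINGULAR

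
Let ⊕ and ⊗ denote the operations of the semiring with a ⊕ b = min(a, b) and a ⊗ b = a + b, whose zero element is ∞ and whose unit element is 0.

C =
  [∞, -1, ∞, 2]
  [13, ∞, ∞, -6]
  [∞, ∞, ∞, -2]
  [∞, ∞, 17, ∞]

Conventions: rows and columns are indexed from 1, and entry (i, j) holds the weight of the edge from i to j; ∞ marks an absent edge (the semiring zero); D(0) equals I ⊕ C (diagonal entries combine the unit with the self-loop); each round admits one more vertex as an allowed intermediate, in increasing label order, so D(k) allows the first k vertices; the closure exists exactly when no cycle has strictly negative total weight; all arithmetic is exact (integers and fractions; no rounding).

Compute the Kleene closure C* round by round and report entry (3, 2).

D(0):
  [0, -1, ∞, 2]
  [13, 0, ∞, -6]
  [∞, ∞, 0, -2]
  [∞, ∞, 17, 0]
D(1):
  [0, -1, ∞, 2]
  [13, 0, ∞, -6]
  [∞, ∞, 0, -2]
  [∞, ∞, 17, 0]
D(2):
  [0, -1, ∞, -7]
  [13, 0, ∞, -6]
  [∞, ∞, 0, -2]
  [∞, ∞, 17, 0]
D(3):
  [0, -1, ∞, -7]
  [13, 0, ∞, -6]
  [∞, ∞, 0, -2]
  [∞, ∞, 17, 0]
D(4):
  [0, -1, 10, -7]
  [13, 0, 11, -6]
  [∞, ∞, 0, -2]
  [∞, ∞, 17, 0]
Answer: C*[3][2] = ∞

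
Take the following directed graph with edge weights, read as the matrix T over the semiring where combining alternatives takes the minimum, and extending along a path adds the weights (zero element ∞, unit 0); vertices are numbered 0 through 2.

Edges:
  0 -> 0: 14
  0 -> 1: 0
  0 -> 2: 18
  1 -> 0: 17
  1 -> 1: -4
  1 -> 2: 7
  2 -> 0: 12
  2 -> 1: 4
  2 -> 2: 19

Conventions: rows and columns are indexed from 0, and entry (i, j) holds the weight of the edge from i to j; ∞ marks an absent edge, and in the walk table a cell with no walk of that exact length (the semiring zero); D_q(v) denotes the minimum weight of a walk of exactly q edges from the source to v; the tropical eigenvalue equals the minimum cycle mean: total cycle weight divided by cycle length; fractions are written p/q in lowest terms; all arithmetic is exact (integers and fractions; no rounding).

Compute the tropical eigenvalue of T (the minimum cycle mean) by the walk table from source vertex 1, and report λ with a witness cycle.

q=0: [∞, 0, ∞]
q=1: [17, -4, 7]
q=2: [13, -8, 3]
q=3: [9, -12, -1]
Optimal cycle mean attained by: cycle 1->1, total (-4), length 1.
Answer: λ = -4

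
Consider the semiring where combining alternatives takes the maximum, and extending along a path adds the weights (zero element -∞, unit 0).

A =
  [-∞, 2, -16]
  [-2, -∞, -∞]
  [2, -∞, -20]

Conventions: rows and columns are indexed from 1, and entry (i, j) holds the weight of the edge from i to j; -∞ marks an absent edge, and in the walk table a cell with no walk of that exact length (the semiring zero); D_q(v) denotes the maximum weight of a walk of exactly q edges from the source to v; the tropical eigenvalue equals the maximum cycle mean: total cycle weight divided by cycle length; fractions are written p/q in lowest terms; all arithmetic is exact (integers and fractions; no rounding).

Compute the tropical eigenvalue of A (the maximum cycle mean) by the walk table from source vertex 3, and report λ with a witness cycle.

q=0: [-∞, -∞, 0]
q=1: [2, -∞, -20]
q=2: [-18, 4, -14]
q=3: [2, -16, -34]
Optimal cycle mean attained by: cycle 1->2->1, total 2 + (-2), length 2.
Answer: λ = 0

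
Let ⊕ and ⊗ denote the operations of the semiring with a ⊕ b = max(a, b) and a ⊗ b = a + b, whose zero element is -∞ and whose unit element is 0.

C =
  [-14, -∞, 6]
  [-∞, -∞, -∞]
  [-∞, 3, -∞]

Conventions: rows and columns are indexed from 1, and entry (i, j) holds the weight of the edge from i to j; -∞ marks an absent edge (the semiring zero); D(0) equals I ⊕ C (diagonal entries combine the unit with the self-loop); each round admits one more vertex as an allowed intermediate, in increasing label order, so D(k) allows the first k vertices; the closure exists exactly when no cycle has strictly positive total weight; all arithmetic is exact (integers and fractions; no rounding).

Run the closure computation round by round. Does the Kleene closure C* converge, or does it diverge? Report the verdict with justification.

D(0):
  [0, -∞, 6]
  [-∞, 0, -∞]
  [-∞, 3, 0]
D(1):
  [0, -∞, 6]
  [-∞, 0, -∞]
  [-∞, 3, 0]
D(2):
  [0, -∞, 6]
  [-∞, 0, -∞]
  [-∞, 3, 0]
D(3):
  [0, 9, 6]
  [-∞, 0, -∞]
  [-∞, 3, 0]
Key observation: every diagonal entry stays at the unit through all rounds, so no improving cycle exists.
Answer: CONVERGES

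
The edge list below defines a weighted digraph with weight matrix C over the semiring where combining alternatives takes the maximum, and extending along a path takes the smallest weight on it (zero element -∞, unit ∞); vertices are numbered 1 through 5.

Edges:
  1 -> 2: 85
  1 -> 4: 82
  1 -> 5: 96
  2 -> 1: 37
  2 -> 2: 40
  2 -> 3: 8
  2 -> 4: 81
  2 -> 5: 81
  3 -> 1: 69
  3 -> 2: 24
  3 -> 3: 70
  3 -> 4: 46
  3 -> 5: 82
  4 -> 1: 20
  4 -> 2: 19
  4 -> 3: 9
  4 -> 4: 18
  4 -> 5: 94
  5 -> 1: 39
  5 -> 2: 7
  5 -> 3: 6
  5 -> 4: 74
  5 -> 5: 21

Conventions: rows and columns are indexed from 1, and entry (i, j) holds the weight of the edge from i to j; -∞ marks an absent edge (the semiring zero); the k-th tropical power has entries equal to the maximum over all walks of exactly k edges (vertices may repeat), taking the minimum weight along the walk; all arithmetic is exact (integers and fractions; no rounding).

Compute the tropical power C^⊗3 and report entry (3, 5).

C^⊗2:
  [39, 40, 9, 81, 82]
  [39, 40, 9, 74, 81]
  [69, 69, 70, 74, 70]
  [39, 20, 9, 74, 21]
  [21, 39, 9, 39, 74]
C^⊗3:
  [39, 40, 9, 74, 81]
  [39, 40, 9, 74, 74]
  [69, 69, 70, 70, 74]
  [21, 39, 9, 39, 74]
  [39, 39, 9, 74, 39]
Key observation: the optimum is the walk 3->5->4->5, with weight 82 min 74 min 94 = 74.
Optimal value attained by: walk 3->5->4->5.
Answer: (C^⊗3)[3][5] = 74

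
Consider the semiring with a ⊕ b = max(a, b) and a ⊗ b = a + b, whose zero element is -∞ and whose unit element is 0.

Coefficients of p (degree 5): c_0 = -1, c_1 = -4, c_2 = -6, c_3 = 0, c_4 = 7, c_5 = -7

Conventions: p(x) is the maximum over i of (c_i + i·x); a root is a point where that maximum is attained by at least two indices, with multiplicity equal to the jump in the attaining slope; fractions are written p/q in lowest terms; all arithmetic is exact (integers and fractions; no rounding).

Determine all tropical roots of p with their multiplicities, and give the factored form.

hull edge (i=0, c=-1) to (i=4, c=7): slope 2, span 4
hull edge (i=4, c=7) to (i=5, c=-7): slope -14, span 1
Factored form: p(x) = -7 ⊗ (x ⊕ (-2)) ⊗ (x ⊕ (-2)) ⊗ (x ⊕ (-2)) ⊗ (x ⊕ (-2)) ⊗ (x ⊕ 14)
Answer: roots = -2 (mult 4), 14 (mult 1)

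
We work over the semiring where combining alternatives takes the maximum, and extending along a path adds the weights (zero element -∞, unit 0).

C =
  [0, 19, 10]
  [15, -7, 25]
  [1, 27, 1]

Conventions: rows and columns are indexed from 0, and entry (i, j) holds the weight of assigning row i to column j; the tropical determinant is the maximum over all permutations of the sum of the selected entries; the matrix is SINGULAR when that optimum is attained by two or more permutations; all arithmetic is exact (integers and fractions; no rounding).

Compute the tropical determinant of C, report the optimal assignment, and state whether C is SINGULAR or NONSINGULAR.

σ = (0, 1, 2): 0 + (-7) + 1 = -6
σ = (0, 2, 1): 0 + 25 + 27 = 52
σ = (1, 0, 2): 19 + 15 + 1 = 35
σ = (1, 2, 0): 19 + 25 + 1 = 45
σ = (2, 0, 1): 10 + 15 + 27 = 52
σ = (2, 1, 0): 10 + (-7) + 1 = 4
Optimal value attained by: σ = (0, 2, 1).
Answer: det⊕(C) = 52; verdict: SINGULAR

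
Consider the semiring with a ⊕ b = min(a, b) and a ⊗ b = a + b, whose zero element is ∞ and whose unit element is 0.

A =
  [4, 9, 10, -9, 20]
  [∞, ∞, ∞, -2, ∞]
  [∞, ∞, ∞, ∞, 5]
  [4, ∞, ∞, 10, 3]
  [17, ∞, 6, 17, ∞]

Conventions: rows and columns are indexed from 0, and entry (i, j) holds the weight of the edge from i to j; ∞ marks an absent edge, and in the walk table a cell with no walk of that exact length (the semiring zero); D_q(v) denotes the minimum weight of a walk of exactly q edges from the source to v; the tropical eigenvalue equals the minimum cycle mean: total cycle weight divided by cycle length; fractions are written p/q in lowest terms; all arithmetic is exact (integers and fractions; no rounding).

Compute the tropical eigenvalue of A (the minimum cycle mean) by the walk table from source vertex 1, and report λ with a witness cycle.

q=0: [∞, 0, ∞, ∞, ∞]
q=1: [∞, ∞, ∞, -2, ∞]
q=2: [2, ∞, ∞, 8, 1]
q=3: [6, 11, 7, -7, 11]
q=4: [-3, 15, 16, -3, -4]
q=5: [1, 6, 2, -12, 0]
Optimal cycle mean attained by: cycle 0->3->0, total (-9) + 4, length 2.
Answer: λ = -5/2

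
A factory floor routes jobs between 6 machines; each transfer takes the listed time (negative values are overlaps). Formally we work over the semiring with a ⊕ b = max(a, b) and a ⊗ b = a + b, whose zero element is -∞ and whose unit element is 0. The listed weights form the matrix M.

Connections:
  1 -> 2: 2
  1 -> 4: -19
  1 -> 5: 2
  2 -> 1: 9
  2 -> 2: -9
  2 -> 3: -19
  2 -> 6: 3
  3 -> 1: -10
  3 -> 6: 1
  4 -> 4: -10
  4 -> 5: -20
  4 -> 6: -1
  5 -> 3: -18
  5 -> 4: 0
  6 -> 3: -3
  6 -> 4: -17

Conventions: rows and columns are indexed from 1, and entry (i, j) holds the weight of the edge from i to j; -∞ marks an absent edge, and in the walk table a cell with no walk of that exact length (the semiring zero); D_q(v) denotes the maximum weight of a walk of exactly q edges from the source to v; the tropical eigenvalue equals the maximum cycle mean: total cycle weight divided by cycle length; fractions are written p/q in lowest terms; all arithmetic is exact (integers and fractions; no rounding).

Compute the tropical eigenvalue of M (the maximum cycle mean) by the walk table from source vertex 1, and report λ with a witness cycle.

q=0: [0, -∞, -∞, -∞, -∞, -∞]
q=1: [-∞, 2, -∞, -19, 2, -∞]
q=2: [11, -7, -16, 2, -39, 5]
q=3: [2, 13, 2, -8, 13, 1]
q=4: [22, 4, -2, 13, 4, 16]
q=5: [13, 24, 13, 4, 24, 12]
q=6: [33, 15, 9, 24, 15, 27]
Optimal cycle mean attained by: cycle 1->2->1, total 2 + 9, length 2.
Answer: λ = 11/2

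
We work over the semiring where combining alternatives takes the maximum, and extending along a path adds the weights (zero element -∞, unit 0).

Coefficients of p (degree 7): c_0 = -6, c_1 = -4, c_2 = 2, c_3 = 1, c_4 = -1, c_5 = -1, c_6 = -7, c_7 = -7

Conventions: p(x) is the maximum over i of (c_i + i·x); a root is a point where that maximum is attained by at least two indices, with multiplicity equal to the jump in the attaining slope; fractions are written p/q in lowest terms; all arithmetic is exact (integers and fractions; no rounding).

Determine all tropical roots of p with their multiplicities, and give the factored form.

hull edge (i=0, c=-6) to (i=2, c=2): slope 4, span 2
hull edge (i=2, c=2) to (i=5, c=-1): slope -1, span 3
hull edge (i=5, c=-1) to (i=7, c=-7): slope -3, span 2
Factored form: p(x) = -7 ⊗ (x ⊕ (-4)) ⊗ (x ⊕ (-4)) ⊗ (x ⊕ 1) ⊗ (x ⊕ 1) ⊗ (x ⊕ 1) ⊗ (x ⊕ 3) ⊗ (x ⊕ 3)
Answer: roots = -4 (mult 2), 1 (mult 3), 3 (mult 2)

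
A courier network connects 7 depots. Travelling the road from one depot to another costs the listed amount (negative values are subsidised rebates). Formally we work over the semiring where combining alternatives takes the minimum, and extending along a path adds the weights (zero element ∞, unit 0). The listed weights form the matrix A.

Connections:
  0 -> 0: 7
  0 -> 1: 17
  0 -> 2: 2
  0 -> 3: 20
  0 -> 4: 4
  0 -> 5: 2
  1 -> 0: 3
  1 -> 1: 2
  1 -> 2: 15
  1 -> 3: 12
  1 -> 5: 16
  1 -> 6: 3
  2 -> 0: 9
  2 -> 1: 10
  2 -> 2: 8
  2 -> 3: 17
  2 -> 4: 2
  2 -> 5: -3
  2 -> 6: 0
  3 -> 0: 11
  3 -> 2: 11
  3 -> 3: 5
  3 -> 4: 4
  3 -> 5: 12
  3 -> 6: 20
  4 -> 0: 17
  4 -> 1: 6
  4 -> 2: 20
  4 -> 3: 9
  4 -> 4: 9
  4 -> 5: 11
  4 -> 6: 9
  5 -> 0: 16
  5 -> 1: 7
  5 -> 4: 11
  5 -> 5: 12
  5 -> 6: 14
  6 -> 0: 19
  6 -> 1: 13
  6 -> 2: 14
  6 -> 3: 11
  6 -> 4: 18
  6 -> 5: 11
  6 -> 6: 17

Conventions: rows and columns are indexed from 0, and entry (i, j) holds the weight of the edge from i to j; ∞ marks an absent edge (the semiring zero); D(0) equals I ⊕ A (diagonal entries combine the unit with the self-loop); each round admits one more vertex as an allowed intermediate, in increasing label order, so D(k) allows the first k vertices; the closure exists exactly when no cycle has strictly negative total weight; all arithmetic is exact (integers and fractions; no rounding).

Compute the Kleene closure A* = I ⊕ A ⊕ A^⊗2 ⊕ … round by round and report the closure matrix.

D(0):
  [0, 17, 2, 20, 4, 2, ∞]
  [3, 0, 15, 12, ∞, 16, 3]
  [9, 10, 0, 17, 2, -3, 0]
  [11, ∞, 11, 0, 4, 12, 20]
  [17, 6, 20, 9, 0, 11, 9]
  [16, 7, ∞, ∞, 11, 0, 14]
  [19, 13, 14, 11, 18, 11, 0]
D(1):
  [0, 17, 2, 20, 4, 2, ∞]
  [3, 0, 5, 12, 7, 5, 3]
  [9, 10, 0, 17, 2, -3, 0]
  [11, 28, 11, 0, 4, 12, 20]
  [17, 6, 19, 9, 0, 11, 9]
  [16, 7, 18, 36, 11, 0, 14]
  [19, 13, 14, 11, 18, 11, 0]
D(2):
  [0, 17, 2, 20, 4, 2, 20]
  [3, 0, 5, 12, 7, 5, 3]
  [9, 10, 0, 17, 2, -3, 0]
  [11, 28, 11, 0, 4, 12, 20]
  [9, 6, 11, 9, 0, 11, 9]
  [10, 7, 12, 19, 11, 0, 10]
  [16, 13, 14, 11, 18, 11, 0]
D(3):
  [0, 12, 2, 19, 4, -1, 2]
  [3, 0, 5, 12, 7, 2, 3]
  [9, 10, 0, 17, 2, -3, 0]
  [11, 21, 11, 0, 4, 8, 11]
  [9, 6, 11, 9, 0, 8, 9]
  [10, 7, 12, 19, 11, 0, 10]
  [16, 13, 14, 11, 16, 11, 0]
D(4):
  [0, 12, 2, 19, 4, -1, 2]
  [3, 0, 5, 12, 7, 2, 3]
  [9, 10, 0, 17, 2, -3, 0]
  [11, 21, 11, 0, 4, 8, 11]
  [9, 6, 11, 9, 0, 8, 9]
  [10, 7, 12, 19, 11, 0, 10]
  [16, 13, 14, 11, 15, 11, 0]
D(5):
  [0, 10, 2, 13, 4, -1, 2]
  [3, 0, 5, 12, 7, 2, 3]
  [9, 8, 0, 11, 2, -3, 0]
  [11, 10, 11, 0, 4, 8, 11]
  [9, 6, 11, 9, 0, 8, 9]
  [10, 7, 12, 19, 11, 0, 10]
  [16, 13, 14, 11, 15, 11, 0]
D(6):
  [0, 6, 2, 13, 4, -1, 2]
  [3, 0, 5, 12, 7, 2, 3]
  [7, 4, 0, 11, 2, -3, 0]
  [11, 10, 11, 0, 4, 8, 11]
  [9, 6, 11, 9, 0, 8, 9]
  [10, 7, 12, 19, 11, 0, 10]
  [16, 13, 14, 11, 15, 11, 0]
D(7):
  [0, 6, 2, 13, 4, -1, 2]
  [3, 0, 5, 12, 7, 2, 3]
  [7, 4, 0, 11, 2, -3, 0]
  [11, 10, 11, 0, 4, 8, 11]
  [9, 6, 11, 9, 0, 8, 9]
  [10, 7, 12, 19, 11, 0, 10]
  [16, 13, 14, 11, 15, 11, 0]
Answer: A* = [[0, 6, 2, 13, 4, -1, 2], [3, 0, 5, 12, 7, 2, 3], [7, 4, 0, 11, 2, -3, 0], [11, 10, 11, 0, 4, 8, 11], [9, 6, 11, 9, 0, 8, 9], [10, 7, 12, 19, 11, 0, 10], [16, 13, 14, 11, 15, 11, 0]]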